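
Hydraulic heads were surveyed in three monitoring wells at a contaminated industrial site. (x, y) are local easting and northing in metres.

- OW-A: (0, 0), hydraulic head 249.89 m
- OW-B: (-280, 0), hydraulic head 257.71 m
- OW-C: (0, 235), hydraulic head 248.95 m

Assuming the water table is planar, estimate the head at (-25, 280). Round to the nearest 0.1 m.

∂h/∂x = (257.71 − 249.89) / (-280 − 0) = -0.02793
∂h/∂y = (248.95 − 249.89) / (235 − 0) = -0.004000
h(-25, 280) = 249.89 + (-0.02793)·(-25) + (-0.004000)·(280) = 249.89 +0.698 -1.120 = 249.468 m.

249.5 m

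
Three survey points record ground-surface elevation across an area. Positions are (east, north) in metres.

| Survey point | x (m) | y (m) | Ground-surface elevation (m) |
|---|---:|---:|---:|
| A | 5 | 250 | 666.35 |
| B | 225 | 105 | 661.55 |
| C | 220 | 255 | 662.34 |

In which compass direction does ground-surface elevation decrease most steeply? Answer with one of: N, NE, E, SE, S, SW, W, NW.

With z = a·x + b·y + c and A as origin, the differences give:
  220·a + (-145)·b = -4.80
  215·a + 5·b = -4.01
Eliminate b (×5 and ×(-145), subtract): 32275·a = -605.450 → a = ∂z/∂x = -0.01876
Back-substitute: b = ∂z/∂y = +0.004641.
Steepest decrease is along −∇f = (+0.01876 E, -0.004641 N) → east.

E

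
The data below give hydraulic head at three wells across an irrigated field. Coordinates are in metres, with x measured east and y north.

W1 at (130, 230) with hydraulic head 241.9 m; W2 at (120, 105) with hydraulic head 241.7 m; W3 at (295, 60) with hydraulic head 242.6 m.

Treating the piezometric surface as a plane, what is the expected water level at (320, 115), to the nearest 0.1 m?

Taking W1 as reference: W2−W1 = (-10, -125, -0.2); W3−W1 = (165, -170, +0.7).
Solve a·Δx + b·Δy = Δh: det = (-10)·(-170) − 165·(-125) = 22325.
∂h/∂x = [(-0.2)·(-170) − (+0.7)·(-125)] / 22325 = +0.005442
∂h/∂y = [(-10)·(+0.7) − 165·(-0.2)] / 22325 = +0.001165
h(320, 115) = 241.9 + (+0.005442)·(190) + (+0.001165)·(-115) = 241.9 +1.034 -0.134 = 242.800 m.

242.8 m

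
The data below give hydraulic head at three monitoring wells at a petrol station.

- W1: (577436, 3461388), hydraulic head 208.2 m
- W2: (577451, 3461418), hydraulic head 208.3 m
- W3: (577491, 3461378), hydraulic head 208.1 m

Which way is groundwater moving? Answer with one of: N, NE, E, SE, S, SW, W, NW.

Differences from W1: to W2 (Δx, Δy, Δh) = (15, 30, +0.1); to W3 = (55, -10, -0.1).
Solve a·Δx + b·Δy = Δh: det = 15·(-10) − 55·30 = -1800.
∂h/∂x = [(+0.1)·(-10) − (-0.1)·30] / -1800 = -0.001111
∂h/∂y = [15·(-0.1) − 55·(+0.1)] / -1800 = +0.003889
Flow = −∇h = (+0.001111 east, -0.003889 north), which points south.

S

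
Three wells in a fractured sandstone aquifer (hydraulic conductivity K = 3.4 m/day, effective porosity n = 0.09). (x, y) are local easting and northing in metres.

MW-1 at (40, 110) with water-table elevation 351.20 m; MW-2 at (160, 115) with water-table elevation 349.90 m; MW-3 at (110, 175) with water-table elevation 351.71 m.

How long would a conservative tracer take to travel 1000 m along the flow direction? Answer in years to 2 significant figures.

3.1 years

Taking MW-1 as reference: MW-2−MW-1 = (120, 5, -1.30); MW-3−MW-1 = (70, 65, +0.51).
Determinant of the coordinate differences = 120·65 − 70·5 = 7450.
∂h/∂x = [(-1.30)·65 − (+0.51)·5] / 7450 = -0.01168
∂h/∂y = [120·(+0.51) − 70·(-1.30)] / 7450 = +0.02043
|∇h| = √(-0.01168² + 0.02043²) = 0.02353
Seepage velocity v = K·i/n = 3.4 × 0.02353 / 0.09 = 0.8889 m/day.
t = 1000 / 0.8889 = 1125 days = 3.08 years.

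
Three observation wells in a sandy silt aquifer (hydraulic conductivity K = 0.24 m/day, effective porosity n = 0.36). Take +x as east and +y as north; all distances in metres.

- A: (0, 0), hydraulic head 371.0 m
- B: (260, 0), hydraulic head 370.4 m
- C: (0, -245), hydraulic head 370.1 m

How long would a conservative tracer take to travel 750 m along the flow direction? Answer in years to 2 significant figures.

∂h/∂x = (370.4 − 371.0) / (260 − 0) = -0.002308
∂h/∂y = (370.1 − 371.0) / (-245 − 0) = +0.003673
|∇h| = √(-0.002308² + 0.003673²) = 0.004338
Seepage velocity v = K·i/n = 0.24 × 0.004338 / 0.36 = 0.002892 m/day.
t = 750 / 0.002892 = 2.593e+05 days = 710 years.

710 years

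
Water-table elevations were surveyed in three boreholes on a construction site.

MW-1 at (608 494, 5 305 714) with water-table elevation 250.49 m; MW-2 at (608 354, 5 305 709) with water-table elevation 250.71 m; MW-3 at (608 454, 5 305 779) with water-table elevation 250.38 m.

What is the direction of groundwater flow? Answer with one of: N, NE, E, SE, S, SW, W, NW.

Differences from MW-1: to MW-2 (Δx, Δy, Δh) = (-140, -5, +0.22); to MW-3 = (-40, 65, -0.11).
Solve a·Δx + b·Δy = Δh: det = (-140)·65 − (-40)·(-5) = -9300.
∂h/∂x = [(+0.22)·65 − (-0.11)·(-5)] / -9300 = -0.001478
∂h/∂y = [(-140)·(-0.11) − (-40)·(+0.22)] / -9300 = -0.002602
Flow = −∇h = (+0.001478 east, +0.002602 north), which points northeast.

NE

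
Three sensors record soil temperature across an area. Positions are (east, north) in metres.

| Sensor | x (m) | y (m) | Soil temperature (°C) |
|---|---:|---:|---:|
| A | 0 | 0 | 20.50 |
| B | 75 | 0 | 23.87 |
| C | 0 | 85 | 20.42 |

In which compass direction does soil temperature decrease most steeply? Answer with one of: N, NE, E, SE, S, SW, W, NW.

W

∂T/∂x = (23.87 − 20.50) / (75 − 0) = +0.04493
∂T/∂y = (20.42 − 20.50) / (85 − 0) = -0.0009412
Steepest decrease is along −∇f = (-0.04493 E, +0.0009412 N) → west.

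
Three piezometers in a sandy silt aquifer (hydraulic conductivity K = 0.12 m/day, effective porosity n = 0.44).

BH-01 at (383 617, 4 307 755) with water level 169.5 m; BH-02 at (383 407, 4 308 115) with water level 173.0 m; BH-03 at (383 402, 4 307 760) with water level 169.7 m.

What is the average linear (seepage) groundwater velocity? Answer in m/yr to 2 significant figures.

0.93 m/yr

With h = a·x + b·y + c and BH-01 as origin, the differences give:
  (-210)·a + 360·b = +3.5
  (-215)·a + 5·b = +0.2
Eliminate b (×5 and ×360, subtract): 76350·a = -54.50 → a = ∂h/∂x = -0.0007138
Back-substitute: b = ∂h/∂y = +0.009306.
|∇h| = √(-0.0007138² + 0.009306²) = 0.009333
Seepage velocity v = K·i/n = 0.12 × 0.009333 / 0.44 = 0.002545 m/day = 0.9296 m/yr.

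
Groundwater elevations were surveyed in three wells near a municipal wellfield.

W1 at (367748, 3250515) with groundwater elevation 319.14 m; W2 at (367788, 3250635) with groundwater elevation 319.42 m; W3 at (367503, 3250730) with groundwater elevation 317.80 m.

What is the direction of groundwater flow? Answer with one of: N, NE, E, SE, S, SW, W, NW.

W

With h = a·x + b·y + c and W1 as origin, the differences give:
  40·a + 120·b = +0.28
  (-245)·a + 215·b = -1.34
Eliminate b (×215 and ×120, subtract): 38000·a = 221.000 → a = ∂h/∂x = +0.005816
Back-substitute: b = ∂h/∂y = +0.0003947.
Flow = −∇h = (-0.005816 east, -0.0003947 north), which points west.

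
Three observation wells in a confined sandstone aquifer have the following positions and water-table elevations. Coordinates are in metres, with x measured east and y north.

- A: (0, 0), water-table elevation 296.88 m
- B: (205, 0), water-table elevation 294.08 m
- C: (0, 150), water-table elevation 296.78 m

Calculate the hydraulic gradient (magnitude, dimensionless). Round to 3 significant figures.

0.0137

∂h/∂x = (294.08 − 296.88) / (205 − 0) = -0.01366
∂h/∂y = (296.78 − 296.88) / (150 − 0) = -0.0006667
|∇h| = √(-0.01366² + -0.0006667²) = 0.01368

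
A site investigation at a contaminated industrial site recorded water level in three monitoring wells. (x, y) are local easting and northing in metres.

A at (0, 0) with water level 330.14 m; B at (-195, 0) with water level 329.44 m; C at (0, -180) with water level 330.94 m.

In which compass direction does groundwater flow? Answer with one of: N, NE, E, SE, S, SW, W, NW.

NW

∂h/∂x = (329.44 − 330.14) / (-195 − 0) = +0.003590
∂h/∂y = (330.94 − 330.14) / (-180 − 0) = -0.004444
Flow = −∇h = (-0.003590 east, +0.004444 north), which points northwest.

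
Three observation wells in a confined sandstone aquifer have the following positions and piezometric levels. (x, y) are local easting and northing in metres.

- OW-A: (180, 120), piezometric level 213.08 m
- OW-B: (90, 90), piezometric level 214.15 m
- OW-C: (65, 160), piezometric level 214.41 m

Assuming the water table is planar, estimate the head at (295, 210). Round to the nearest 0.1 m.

Three-point gradient (reference OW-A): Δ to OW-B = (-90, -30, +1.07), Δ to OW-C = (-115, 40, +1.33).
∂h/∂x = -0.01173, ∂h/∂y = -0.0004752 (det = -7050).
h(295, 210) = 213.08 + (-0.01173)·(115) + (-0.0004752)·(90) = 213.08 -1.349 -0.043 = 211.688 m.

211.7 m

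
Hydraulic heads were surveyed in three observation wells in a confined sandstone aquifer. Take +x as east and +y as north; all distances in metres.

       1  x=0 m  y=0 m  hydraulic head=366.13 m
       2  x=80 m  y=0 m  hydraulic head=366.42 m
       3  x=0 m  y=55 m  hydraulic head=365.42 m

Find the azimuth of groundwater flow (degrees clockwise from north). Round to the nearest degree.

344°

∂h/∂x = (366.42 − 366.13) / (80 − 0) = +0.003625
∂h/∂y = (365.42 − 366.13) / (55 − 0) = -0.01291
Flow direction (−∇h) has components (-0.003625 E, +0.01291 N).
Azimuth = atan2(E, N) = atan2(-0.003625, +0.01291) = 344.3° ≈ 344°.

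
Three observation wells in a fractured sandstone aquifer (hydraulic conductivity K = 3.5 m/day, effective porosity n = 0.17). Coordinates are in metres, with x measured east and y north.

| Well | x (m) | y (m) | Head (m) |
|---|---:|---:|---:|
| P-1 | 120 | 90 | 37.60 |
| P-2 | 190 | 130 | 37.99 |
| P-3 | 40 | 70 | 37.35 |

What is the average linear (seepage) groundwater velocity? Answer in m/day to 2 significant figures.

Taking P-1 as reference: P-2−P-1 = (70, 40, +0.39); P-3−P-1 = (-80, -20, -0.25).
Solve a·Δx + b·Δy = Δh: det = 70·(-20) − (-80)·40 = 1800.
∂h/∂x = [(+0.39)·(-20) − (-0.25)·40] / 1800 = +0.001222
∂h/∂y = [70·(-0.25) − (-80)·(+0.39)] / 1800 = +0.007611
|∇h| = √(0.001222² + 0.007611²) = 0.007708
Seepage velocity v = K·i/n = 3.5 × 0.007708 / 0.17 = 0.1587 m/day.

0.16 m/day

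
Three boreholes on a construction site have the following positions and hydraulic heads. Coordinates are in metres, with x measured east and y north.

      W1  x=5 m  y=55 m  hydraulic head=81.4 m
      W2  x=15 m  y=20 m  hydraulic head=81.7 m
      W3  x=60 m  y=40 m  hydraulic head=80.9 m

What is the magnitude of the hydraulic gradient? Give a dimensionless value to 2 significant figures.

0.017

Three-point gradient (reference W1): Δ to W2 = (10, -35, +0.3), Δ to W3 = (55, -15, -0.5).
∂h/∂x = -0.01239, ∂h/∂y = -0.01211 (det = 1775).
|∇h| = √(-0.01239² + -0.01211²) = 0.01733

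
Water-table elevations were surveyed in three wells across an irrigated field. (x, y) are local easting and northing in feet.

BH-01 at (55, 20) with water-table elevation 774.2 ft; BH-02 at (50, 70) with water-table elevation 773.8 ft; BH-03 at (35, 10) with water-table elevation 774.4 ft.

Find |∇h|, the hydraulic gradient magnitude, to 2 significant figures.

Differences from BH-01: to BH-02 (Δx, Δy, Δh) = (-5, 50, -0.4); to BH-03 = (-20, -10, +0.2).
Determinant of the coordinate differences = (-5)·(-10) − (-20)·50 = 1050.
∂h/∂x = [(-0.4)·(-10) − (+0.2)·50] / 1050 = -0.005714
∂h/∂y = [(-5)·(+0.2) − (-20)·(-0.4)] / 1050 = -0.008571
|∇h| = √(-0.005714² + -0.008571²) = 0.0103

0.010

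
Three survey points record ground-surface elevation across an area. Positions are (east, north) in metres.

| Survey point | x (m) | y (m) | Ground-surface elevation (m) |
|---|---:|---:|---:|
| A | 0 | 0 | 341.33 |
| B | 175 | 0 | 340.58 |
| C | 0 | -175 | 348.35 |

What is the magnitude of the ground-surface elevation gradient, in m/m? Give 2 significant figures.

∂z/∂x = (340.58 − 341.33) / (175 − 0) = -0.004286
∂z/∂y = (348.35 − 341.33) / (-175 − 0) = -0.04011
|∇f| = √(-0.004286² + -0.04011²) = 0.04034 m/m

0.040 m/m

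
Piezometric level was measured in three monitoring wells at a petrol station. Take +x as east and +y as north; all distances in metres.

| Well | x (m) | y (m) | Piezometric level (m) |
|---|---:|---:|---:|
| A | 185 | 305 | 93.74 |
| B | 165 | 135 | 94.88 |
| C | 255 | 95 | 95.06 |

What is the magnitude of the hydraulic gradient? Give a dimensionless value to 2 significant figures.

0.0067

Differences from A: to B (Δx, Δy, Δh) = (-20, -170, +1.14); to C = (70, -210, +1.32).
Determinant of the coordinate differences = (-20)·(-210) − 70·(-170) = 16100.
∂h/∂x = [(+1.14)·(-210) − (+1.32)·(-170)] / 16100 = -0.0009317
∂h/∂y = [(-20)·(+1.32) − 70·(+1.14)] / 16100 = -0.006596
|∇h| = √(-0.0009317² + -0.006596²) = 0.006661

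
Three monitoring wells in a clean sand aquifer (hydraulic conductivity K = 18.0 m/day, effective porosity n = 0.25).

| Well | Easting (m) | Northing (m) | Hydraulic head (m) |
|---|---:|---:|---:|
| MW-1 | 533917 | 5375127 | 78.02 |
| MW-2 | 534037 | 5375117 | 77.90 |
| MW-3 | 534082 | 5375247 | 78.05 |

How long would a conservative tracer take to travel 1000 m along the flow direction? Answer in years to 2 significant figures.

22 years

With h = a·x + b·y + c and MW-1 as origin, the differences give:
  120·a + (-10)·b = -0.12
  165·a + 120·b = +0.03
Eliminate b (×120 and ×(-10), subtract): 16050·a = -14.100 → a = ∂h/∂x = -0.0008785
Back-substitute: b = ∂h/∂y = +0.001458.
|∇h| = √(-0.0008785² + 0.001458²) = 0.001702
Seepage velocity v = K·i/n = 18.0 × 0.001702 / 0.25 = 0.1225 m/day.
t = 1000 / 0.1225 = 8163 days = 22.3 years.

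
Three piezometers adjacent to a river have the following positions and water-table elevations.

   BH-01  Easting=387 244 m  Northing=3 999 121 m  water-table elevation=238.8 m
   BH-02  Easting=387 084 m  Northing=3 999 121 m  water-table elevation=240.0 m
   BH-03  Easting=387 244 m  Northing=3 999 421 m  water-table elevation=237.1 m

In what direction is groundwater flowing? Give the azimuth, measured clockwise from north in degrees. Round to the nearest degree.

∂h/∂x = (240.0 − 238.8) / (387084 − 387244) = -0.007500
∂h/∂y = (237.1 − 238.8) / (3999421 − 3999121) = -0.005667
Flow direction (−∇h) has components (+0.007500 E, +0.005667 N).
Azimuth = atan2(E, N) = atan2(+0.007500, +0.005667) = 52.9° ≈ 053°.

053°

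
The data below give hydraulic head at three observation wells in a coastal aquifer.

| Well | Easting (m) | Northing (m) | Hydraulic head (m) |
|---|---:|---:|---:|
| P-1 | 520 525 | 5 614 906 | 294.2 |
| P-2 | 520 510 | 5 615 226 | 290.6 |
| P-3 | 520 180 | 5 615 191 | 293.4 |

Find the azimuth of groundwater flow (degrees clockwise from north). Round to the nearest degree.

032°

Differences from P-1: to P-2 (Δx, Δy, Δh) = (-15, 320, -3.6); to P-3 = (-345, 285, -0.8).
Determinant of the coordinate differences = (-15)·285 − (-345)·320 = 106125.
∂h/∂x = [(-3.6)·285 − (-0.8)·320] / 106125 = -0.007256
∂h/∂y = [(-15)·(-0.8) − (-345)·(-3.6)] / 106125 = -0.01159
Flow direction (−∇h) has components (+0.007256 E, +0.01159 N).
Azimuth = atan2(E, N) = atan2(+0.007256, +0.01159) = 32.0° ≈ 032°.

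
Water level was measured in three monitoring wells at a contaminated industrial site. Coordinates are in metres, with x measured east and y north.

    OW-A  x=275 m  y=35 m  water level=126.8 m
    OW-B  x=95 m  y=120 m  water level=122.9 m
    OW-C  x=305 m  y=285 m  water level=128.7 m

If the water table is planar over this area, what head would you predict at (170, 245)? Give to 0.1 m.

Taking OW-A as reference: OW-B−OW-A = (-180, 85, -3.9); OW-C−OW-A = (30, 250, +1.9).
Solve a·Δx + b·Δy = Δh: det = (-180)·250 − 30·85 = -47550.
∂h/∂x = [(-3.9)·250 − (+1.9)·85] / -47550 = +0.02390
∂h/∂y = [(-180)·(+1.9) − 30·(-3.9)] / -47550 = +0.004732
h(170, 245) = 126.8 + (+0.02390)·(-105) + (+0.004732)·(210) = 126.8 -2.510 +0.994 = 125.284 m.

125.3 m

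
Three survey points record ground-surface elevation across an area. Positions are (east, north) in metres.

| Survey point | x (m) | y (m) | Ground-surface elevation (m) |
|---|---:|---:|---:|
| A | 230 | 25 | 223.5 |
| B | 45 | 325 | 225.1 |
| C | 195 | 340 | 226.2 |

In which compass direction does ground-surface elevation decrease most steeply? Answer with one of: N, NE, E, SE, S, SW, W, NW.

Taking A as reference: B−A = (-185, 300, +1.6); C−A = (-35, 315, +2.7).
Determinant of the coordinate differences = (-185)·315 − (-35)·300 = -47775.
∂z/∂x = [(+1.6)·315 − (+2.7)·300] / -47775 = +0.006405
∂z/∂y = [(-185)·(+2.7) − (-35)·(+1.6)] / -47775 = +0.009283
Steepest decrease is along −∇f = (-0.006405 E, -0.009283 N) → southwest.

SW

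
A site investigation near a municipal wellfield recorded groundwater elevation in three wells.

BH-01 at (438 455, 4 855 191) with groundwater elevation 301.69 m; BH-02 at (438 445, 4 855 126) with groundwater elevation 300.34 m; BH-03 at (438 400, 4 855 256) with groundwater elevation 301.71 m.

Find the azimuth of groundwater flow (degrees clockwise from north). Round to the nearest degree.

229°

Differences from BH-01: to BH-02 (Δx, Δy, Δh) = (-10, -65, -1.35); to BH-03 = (-55, 65, +0.02).
Solve a·Δx + b·Δy = Δh: det = (-10)·65 − (-55)·(-65) = -4225.
∂h/∂x = [(-1.35)·65 − (+0.02)·(-65)] / -4225 = +0.02046
∂h/∂y = [(-10)·(+0.02) − (-55)·(-1.35)] / -4225 = +0.01762
Flow direction (−∇h) has components (-0.02046 E, -0.01762 N).
Azimuth = atan2(E, N) = atan2(-0.02046, -0.01762) = 229.3° ≈ 229°.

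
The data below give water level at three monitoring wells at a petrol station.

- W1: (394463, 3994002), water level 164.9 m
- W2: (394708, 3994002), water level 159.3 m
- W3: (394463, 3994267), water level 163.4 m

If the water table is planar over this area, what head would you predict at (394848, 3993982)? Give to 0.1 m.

156.2 m

∂h/∂x = (159.3 − 164.9) / (394708 − 394463) = -0.02286
∂h/∂y = (163.4 − 164.9) / (3994267 − 3994002) = -0.005660
h(394848, 3993982) = 164.9 + (-0.02286)·(385) + (-0.005660)·(-20) = 164.9 -8.800 +0.113 = 156.213 m.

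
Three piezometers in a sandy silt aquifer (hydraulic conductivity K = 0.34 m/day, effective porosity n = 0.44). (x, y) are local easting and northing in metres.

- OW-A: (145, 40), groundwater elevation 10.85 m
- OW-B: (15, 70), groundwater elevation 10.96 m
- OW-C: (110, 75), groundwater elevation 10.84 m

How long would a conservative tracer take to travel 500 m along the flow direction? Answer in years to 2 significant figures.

With h = a·x + b·y + c and OW-A as origin, the differences give:
  (-130)·a + 30·b = +0.11
  (-35)·a + 35·b = -0.01
Eliminate b (×35 and ×30, subtract): -3500·a = 4.150 → a = ∂h/∂x = -0.001186
Back-substitute: b = ∂h/∂y = -0.001471.
|∇h| = √(-0.001186² + -0.001471²) = 0.00189
Seepage velocity v = K·i/n = 0.34 × 0.00189 / 0.44 = 0.00146 m/day.
t = 500 / 0.00146 = 3.425e+05 days = 938 years.

940 years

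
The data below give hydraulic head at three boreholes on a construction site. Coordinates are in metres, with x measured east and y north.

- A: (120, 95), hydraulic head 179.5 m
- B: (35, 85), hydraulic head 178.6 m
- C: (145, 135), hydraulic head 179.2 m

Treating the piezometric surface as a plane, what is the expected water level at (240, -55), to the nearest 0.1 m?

With h = a·x + b·y + c and A as origin, the differences give:
  (-85)·a + (-10)·b = -0.9
  25·a + 40·b = -0.3
Eliminate b (×40 and ×(-10), subtract): -3150·a = -39.00 → a = ∂h/∂x = +0.01238
Back-substitute: b = ∂h/∂y = -0.01524.
h(240, -55) = 179.5 + (+0.01238)·(120) + (-0.01524)·(-150) = 179.5 +1.486 +2.286 = 183.271 m.

183.3 m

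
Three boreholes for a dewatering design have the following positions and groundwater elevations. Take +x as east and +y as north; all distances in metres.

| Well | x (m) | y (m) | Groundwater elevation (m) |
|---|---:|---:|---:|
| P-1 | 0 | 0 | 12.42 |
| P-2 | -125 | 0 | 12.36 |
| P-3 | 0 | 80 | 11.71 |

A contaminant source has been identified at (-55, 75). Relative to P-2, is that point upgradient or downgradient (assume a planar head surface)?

∂h/∂x = (12.36 − 12.42) / (-125 − 0) = +0.0004800
∂h/∂y = (11.71 − 12.42) / (80 − 0) = -0.008875
Head at (-55, 75) = 12.42 + (+0.0004800)·(-55) + (-0.008875)·(75) = 11.73 m.
That is lower than the 12.36 m at P-2, so the point is downgradient.

downgradient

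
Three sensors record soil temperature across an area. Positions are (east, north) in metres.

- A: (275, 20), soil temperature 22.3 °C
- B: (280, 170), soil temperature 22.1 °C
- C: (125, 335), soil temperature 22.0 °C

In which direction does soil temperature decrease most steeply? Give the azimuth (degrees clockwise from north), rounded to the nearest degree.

030°

Differences from A: to B (Δx, Δy, Δh) = (5, 150, -0.2); to C = (-150, 315, -0.3).
Determinant of the coordinate differences = 5·315 − (-150)·150 = 24075.
∂T/∂x = [(-0.2)·315 − (-0.3)·150] / 24075 = -0.0007477
∂T/∂y = [5·(-0.3) − (-150)·(-0.2)] / 24075 = -0.001308
Steepest decrease is along −∇f: components (+0.0007477 E, +0.001308 N).
Azimuth = atan2(+0.0007477, +0.001308) = 29.7° ≈ 030°.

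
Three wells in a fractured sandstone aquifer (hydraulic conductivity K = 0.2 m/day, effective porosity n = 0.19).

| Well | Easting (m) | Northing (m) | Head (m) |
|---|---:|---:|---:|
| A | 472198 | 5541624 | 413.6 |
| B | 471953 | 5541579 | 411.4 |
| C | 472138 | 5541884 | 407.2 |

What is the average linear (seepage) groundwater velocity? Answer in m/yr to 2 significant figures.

9.7 m/yr

Three-point gradient (reference A): Δ to B = (-245, -45, -2.2), Δ to C = (-60, 260, -6.4).
∂h/∂x = +0.01295, ∂h/∂y = -0.02163 (det = -66400).
|∇h| = √(0.01295² + -0.02163²) = 0.02521
Seepage velocity v = K·i/n = 0.2 × 0.02521 / 0.19 = 0.02654 m/day = 9.694 m/yr.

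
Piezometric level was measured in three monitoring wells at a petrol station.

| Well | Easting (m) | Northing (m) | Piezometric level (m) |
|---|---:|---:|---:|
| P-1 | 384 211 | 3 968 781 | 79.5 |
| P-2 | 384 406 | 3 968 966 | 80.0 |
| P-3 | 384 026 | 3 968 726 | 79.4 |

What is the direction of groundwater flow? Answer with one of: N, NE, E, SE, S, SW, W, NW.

S

Differences from P-1: to P-2 (Δx, Δy, Δh) = (195, 185, +0.5); to P-3 = (-185, -55, -0.1).
Solve a·Δx + b·Δy = Δh: det = 195·(-55) − (-185)·185 = 23500.
∂h/∂x = [(+0.5)·(-55) − (-0.1)·185] / 23500 = -0.0003830
∂h/∂y = [195·(-0.1) − (-185)·(+0.5)] / 23500 = +0.003106
Flow = −∇h = (+0.0003830 east, -0.003106 north), which points south.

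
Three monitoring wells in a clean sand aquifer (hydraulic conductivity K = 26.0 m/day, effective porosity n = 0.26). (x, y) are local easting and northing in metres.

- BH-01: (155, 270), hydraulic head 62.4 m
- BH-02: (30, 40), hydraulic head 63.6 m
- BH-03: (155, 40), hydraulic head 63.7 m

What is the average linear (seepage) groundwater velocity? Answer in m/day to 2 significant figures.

With h = a·x + b·y + c and BH-01 as origin, the differences give:
  (-125)·a + (-230)·b = +1.2
  0·a + (-230)·b = +1.3
Eliminate b (×(-230) and ×(-230), subtract): 28750·a = 23.00 → a = ∂h/∂x = +0.0008000
Back-substitute: b = ∂h/∂y = -0.005652.
|∇h| = √(0.0008000² + -0.005652²) = 0.005708
Seepage velocity v = K·i/n = 26.0 × 0.005708 / 0.26 = 0.5708 m/day.

0.57 m/day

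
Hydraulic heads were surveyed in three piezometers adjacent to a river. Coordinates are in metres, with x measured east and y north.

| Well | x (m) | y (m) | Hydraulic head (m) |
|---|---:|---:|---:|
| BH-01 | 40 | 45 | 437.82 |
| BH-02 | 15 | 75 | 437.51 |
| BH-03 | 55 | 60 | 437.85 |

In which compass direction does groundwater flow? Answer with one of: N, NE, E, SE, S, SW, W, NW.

NW

Differences from BH-01: to BH-02 (Δx, Δy, Δh) = (-25, 30, -0.31); to BH-03 = (15, 15, +0.03).
Determinant of the coordinate differences = (-25)·15 − 15·30 = -825.
∂h/∂x = [(-0.31)·15 − (+0.03)·30] / -825 = +0.006727
∂h/∂y = [(-25)·(+0.03) − 15·(-0.31)] / -825 = -0.004727
Flow = −∇h = (-0.006727 east, +0.004727 north), which points northwest.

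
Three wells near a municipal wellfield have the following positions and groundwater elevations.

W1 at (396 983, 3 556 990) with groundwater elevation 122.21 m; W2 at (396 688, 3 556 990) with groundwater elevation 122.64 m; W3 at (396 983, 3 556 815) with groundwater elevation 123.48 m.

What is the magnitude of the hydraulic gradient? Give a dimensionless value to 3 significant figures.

0.00740

∂h/∂x = (122.64 − 122.21) / (396688 − 396983) = -0.001458
∂h/∂y = (123.48 − 122.21) / (3556815 − 3556990) = -0.007257
|∇h| = √(-0.001458² + -0.007257²) = 0.007402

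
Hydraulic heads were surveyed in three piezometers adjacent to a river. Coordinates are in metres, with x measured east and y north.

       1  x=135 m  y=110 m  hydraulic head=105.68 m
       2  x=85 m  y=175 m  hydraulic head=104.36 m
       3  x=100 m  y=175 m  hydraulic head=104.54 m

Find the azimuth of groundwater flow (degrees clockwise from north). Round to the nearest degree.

Taking 1 as reference: 2−1 = (-50, 65, -1.32); 3−1 = (-35, 65, -1.14).
Determinant of the coordinate differences = (-50)·65 − (-35)·65 = -975.
∂h/∂x = [(-1.32)·65 − (-1.14)·65] / -975 = +0.01200
∂h/∂y = [(-50)·(-1.14) − (-35)·(-1.32)] / -975 = -0.01108
Flow direction (−∇h) has components (-0.01200 E, +0.01108 N).
Azimuth = atan2(E, N) = atan2(-0.01200, +0.01108) = 312.7° ≈ 313°.

313°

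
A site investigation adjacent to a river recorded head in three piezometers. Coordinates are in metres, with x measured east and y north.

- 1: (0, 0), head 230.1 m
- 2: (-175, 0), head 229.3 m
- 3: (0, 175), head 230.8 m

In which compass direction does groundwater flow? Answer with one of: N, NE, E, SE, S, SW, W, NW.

∂h/∂x = (229.3 − 230.1) / (-175 − 0) = +0.004571
∂h/∂y = (230.8 − 230.1) / (175 − 0) = +0.004000
Flow = −∇h = (-0.004571 east, -0.004000 north), which points southwest.

SW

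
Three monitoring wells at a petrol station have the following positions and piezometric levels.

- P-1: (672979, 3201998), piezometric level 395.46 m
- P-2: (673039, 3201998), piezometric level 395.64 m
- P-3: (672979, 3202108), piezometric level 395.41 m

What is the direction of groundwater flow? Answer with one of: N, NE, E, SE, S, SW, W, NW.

∂h/∂x = (395.64 − 395.46) / (673039 − 672979) = +0.003000
∂h/∂y = (395.41 − 395.46) / (3202108 − 3201998) = -0.0004545
Flow = −∇h = (-0.003000 east, +0.0004545 north), which points west.

W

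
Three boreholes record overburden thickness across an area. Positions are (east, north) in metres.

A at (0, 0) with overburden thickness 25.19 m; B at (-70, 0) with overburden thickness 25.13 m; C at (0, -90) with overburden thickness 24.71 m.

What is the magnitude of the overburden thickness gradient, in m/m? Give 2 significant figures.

0.0054 m/m

∂d/∂x = (25.13 − 25.19) / (-70 − 0) = +0.0008571
∂d/∂y = (24.71 − 25.19) / (-90 − 0) = +0.005333
|∇f| = √(0.0008571² + 0.005333²) = 0.005401 m/m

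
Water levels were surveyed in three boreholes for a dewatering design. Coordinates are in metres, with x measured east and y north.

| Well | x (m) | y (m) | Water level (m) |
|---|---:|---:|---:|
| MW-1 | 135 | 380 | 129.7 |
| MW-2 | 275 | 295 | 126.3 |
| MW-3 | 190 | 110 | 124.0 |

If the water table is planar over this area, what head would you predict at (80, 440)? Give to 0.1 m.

131.5 m

Taking MW-1 as reference: MW-2−MW-1 = (140, -85, -3.4); MW-3−MW-1 = (55, -270, -5.7).
Solve a·Δx + b·Δy = Δh: det = 140·(-270) − 55·(-85) = -33125.
∂h/∂x = [(-3.4)·(-270) − (-5.7)·(-85)] / -33125 = -0.01309
∂h/∂y = [140·(-5.7) − 55·(-3.4)] / -33125 = +0.01845
h(80, 440) = 129.7 + (-0.01309)·(-55) + (+0.01845)·(60) = 129.7 +0.720 +1.107 = 131.526 m.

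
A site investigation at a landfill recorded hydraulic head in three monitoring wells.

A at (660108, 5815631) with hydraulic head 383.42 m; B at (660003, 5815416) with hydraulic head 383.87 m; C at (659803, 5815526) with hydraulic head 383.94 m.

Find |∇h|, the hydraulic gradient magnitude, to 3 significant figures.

0.00192

Differences from A: to B (Δx, Δy, Δh) = (-105, -215, +0.45); to C = (-305, -105, +0.52).
Determinant of the coordinate differences = (-105)·(-105) − (-305)·(-215) = -54550.
∂h/∂x = [(+0.45)·(-105) − (+0.52)·(-215)] / -54550 = -0.001183
∂h/∂y = [(-105)·(+0.52) − (-305)·(+0.45)] / -54550 = -0.001515
|∇h| = √(-0.001183² + -0.001515²) = 0.001922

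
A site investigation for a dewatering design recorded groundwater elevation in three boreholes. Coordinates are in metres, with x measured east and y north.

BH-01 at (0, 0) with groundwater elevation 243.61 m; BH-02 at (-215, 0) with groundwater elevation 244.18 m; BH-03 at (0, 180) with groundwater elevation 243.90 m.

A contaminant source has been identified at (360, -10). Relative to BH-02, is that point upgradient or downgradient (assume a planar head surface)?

∂h/∂x = (244.18 − 243.61) / (-215 − 0) = -0.002651
∂h/∂y = (243.90 − 243.61) / (180 − 0) = +0.001611
Head at (360, -10) = 243.61 + (-0.002651)·(360) + (+0.001611)·(-10) = 242.64 m.
That is lower than the 244.18 m at BH-02, so the point is downgradient.

downgradient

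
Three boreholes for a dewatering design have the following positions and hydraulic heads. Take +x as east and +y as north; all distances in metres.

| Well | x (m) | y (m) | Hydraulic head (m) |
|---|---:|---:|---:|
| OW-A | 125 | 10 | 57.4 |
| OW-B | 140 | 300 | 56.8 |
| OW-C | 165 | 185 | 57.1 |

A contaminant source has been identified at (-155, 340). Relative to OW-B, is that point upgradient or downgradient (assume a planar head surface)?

downgradient

With h = a·x + b·y + c and OW-A as origin, the differences give:
  15·a + 290·b = -0.6
  40·a + 175·b = -0.3
Eliminate b (×175 and ×290, subtract): -8975·a = -18.00 → a = ∂h/∂x = +0.002006
Back-substitute: b = ∂h/∂y = -0.002173.
Head at (-155, 340) = 57.4 + (+0.002006)·(-280) + (-0.002173)·(330) = 56.12 m.
That is lower than the 56.8 m at OW-B, so the point is downgradient.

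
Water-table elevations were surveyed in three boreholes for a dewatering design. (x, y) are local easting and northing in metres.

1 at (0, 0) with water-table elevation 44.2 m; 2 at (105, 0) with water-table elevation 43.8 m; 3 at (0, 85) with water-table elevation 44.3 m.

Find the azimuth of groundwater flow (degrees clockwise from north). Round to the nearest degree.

∂h/∂x = (43.8 − 44.2) / (105 − 0) = -0.003810
∂h/∂y = (44.3 − 44.2) / (85 − 0) = +0.001176
Flow direction (−∇h) has components (+0.003810 E, -0.001176 N).
Azimuth = atan2(E, N) = atan2(+0.003810, -0.001176) = 107.2° ≈ 107°.

107°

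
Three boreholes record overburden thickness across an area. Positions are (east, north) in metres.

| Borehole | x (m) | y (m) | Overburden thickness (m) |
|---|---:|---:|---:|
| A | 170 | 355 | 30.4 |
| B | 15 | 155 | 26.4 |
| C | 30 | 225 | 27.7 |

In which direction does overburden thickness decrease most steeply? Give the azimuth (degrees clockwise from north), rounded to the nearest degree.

188°

Three-point gradient (reference A): Δ to B = (-155, -200, -4.0), Δ to C = (-140, -130, -2.7).
∂d/∂x = +0.002548, ∂d/∂y = +0.01803 (det = -7850).
Steepest decrease is along −∇f: components (-0.002548 E, -0.01803 N).
Azimuth = atan2(-0.002548, -0.01803) = 188.0° ≈ 188°.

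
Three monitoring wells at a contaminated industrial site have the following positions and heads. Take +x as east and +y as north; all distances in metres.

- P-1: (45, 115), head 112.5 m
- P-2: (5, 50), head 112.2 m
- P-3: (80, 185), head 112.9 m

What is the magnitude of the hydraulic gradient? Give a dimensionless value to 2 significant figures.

Taking P-1 as reference: P-2−P-1 = (-40, -65, -0.3); P-3−P-1 = (35, 70, +0.4).
Determinant of the coordinate differences = (-40)·70 − 35·(-65) = -525.
∂h/∂x = [(-0.3)·70 − (+0.4)·(-65)] / -525 = -0.009524
∂h/∂y = [(-40)·(+0.4) − 35·(-0.3)] / -525 = +0.01048
|∇h| = √(-0.009524² + 0.01048²) = 0.01416

0.014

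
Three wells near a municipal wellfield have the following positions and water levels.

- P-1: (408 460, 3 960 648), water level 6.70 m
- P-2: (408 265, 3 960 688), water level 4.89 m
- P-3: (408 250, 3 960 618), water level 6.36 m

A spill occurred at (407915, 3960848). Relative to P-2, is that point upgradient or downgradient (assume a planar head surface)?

With h = a·x + b·y + c and P-1 as origin, the differences give:
  (-195)·a + 40·b = -1.81
  (-210)·a + (-30)·b = -0.34
Eliminate b (×(-30) and ×40, subtract): 14250·a = 67.900 → a = ∂h/∂x = +0.004765
Back-substitute: b = ∂h/∂y = -0.02202.
Head at (407915, 3960848) = 6.70 + (+0.004765)·(-545) + (-0.02202)·(200) = -0.30 m.
That is lower than the 4.89 m at P-2, so the point is downgradient.

downgradient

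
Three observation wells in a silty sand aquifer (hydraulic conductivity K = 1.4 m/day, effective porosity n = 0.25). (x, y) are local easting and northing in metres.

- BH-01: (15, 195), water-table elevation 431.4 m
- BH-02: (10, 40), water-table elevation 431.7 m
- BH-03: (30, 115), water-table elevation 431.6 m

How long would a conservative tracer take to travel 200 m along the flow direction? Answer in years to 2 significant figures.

With h = a·x + b·y + c and BH-01 as origin, the differences give:
  (-5)·a + (-155)·b = +0.3
  15·a + (-80)·b = +0.2
Eliminate b (×(-80) and ×(-155), subtract): 2725·a = 7.00 → a = ∂h/∂x = +0.002569
Back-substitute: b = ∂h/∂y = -0.002018.
|∇h| = √(0.002569² + -0.002018²) = 0.003267
Seepage velocity v = K·i/n = 1.4 × 0.003267 / 0.25 = 0.0183 m/day.
t = 200 / 0.0183 = 1.093e+04 days = 29.9 years.

30 years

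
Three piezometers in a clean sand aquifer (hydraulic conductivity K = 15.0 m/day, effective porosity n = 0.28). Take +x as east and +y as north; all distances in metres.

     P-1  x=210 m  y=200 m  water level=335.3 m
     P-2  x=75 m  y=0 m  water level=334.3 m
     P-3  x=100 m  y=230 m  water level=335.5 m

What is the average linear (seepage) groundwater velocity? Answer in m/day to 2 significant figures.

Differences from P-1: to P-2 (Δx, Δy, Δh) = (-135, -200, -1.0); to P-3 = (-110, 30, +0.2).
Determinant of the coordinate differences = (-135)·30 − (-110)·(-200) = -26050.
∂h/∂x = [(-1.0)·30 − (+0.2)·(-200)] / -26050 = -0.0003839
∂h/∂y = [(-135)·(+0.2) − (-110)·(-1.0)] / -26050 = +0.005259
|∇h| = √(-0.0003839² + 0.005259²) = 0.005273
Seepage velocity v = K·i/n = 15.0 × 0.005273 / 0.28 = 0.2825 m/day.

0.28 m/day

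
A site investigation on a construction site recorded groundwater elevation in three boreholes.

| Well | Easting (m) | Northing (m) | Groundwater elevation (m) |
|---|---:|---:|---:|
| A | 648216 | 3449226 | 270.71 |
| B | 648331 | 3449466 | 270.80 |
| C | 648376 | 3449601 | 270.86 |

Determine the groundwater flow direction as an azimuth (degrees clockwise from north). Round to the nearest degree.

142°

Taking A as reference: B−A = (115, 240, +0.09); C−A = (160, 375, +0.15).
Solve a·Δx + b·Δy = Δh: det = 115·375 − 160·240 = 4725.
∂h/∂x = [(+0.09)·375 − (+0.15)·240] / 4725 = -0.0004762
∂h/∂y = [115·(+0.15) − 160·(+0.09)] / 4725 = +0.0006032
Flow direction (−∇h) has components (+0.0004762 E, -0.0006032 N).
Azimuth = atan2(E, N) = atan2(+0.0004762, -0.0006032) = 141.7° ≈ 142°.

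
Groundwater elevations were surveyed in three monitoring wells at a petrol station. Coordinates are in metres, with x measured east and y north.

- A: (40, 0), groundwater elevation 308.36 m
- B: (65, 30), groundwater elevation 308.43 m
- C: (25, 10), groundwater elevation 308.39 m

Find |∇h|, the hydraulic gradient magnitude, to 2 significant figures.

With h = a·x + b·y + c and A as origin, the differences give:
  25·a + 30·b = +0.07
  (-15)·a + 10·b = +0.03
Eliminate b (×10 and ×30, subtract): 700·a = -0.200 → a = ∂h/∂x = -0.0002857
Back-substitute: b = ∂h/∂y = +0.002571.
|∇h| = √(-0.0002857² + 0.002571²) = 0.002587

0.0026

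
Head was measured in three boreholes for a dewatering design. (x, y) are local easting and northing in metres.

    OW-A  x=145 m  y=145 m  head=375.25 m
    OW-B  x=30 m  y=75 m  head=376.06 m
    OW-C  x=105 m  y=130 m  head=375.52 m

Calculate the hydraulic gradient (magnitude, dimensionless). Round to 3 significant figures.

Three-point gradient (reference OW-A): Δ to OW-B = (-115, -70, +0.81), Δ to OW-C = (-40, -15, +0.27).
∂h/∂x = -0.006279, ∂h/∂y = -0.001256 (det = -1075).
|∇h| = √(-0.006279² + -0.001256²) = 0.006403

0.00640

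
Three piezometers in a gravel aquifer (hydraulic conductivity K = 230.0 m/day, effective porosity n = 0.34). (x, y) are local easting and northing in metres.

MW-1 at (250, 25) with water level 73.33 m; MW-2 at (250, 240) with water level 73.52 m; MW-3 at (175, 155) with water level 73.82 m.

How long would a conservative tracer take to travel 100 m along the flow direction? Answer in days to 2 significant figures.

With h = a·x + b·y + c and MW-1 as origin, the differences give:
  0·a + 215·b = +0.19
  (-75)·a + 130·b = +0.49
Eliminate b (×130 and ×215, subtract): 16125·a = -80.650 → a = ∂h/∂x = -0.005002
Back-substitute: b = ∂h/∂y = +0.0008837.
|∇h| = √(-0.005002² + 0.0008837²) = 0.005079
Seepage velocity v = K·i/n = 230.0 × 0.005079 / 0.34 = 3.436 m/day.
t = 100 / 3.436 = 29.1 days.

29 days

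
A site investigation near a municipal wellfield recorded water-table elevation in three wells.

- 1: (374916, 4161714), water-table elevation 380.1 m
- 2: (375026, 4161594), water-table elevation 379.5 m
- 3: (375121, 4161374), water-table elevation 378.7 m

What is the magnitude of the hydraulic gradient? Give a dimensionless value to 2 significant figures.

Taking 1 as reference: 2−1 = (110, -120, -0.6); 3−1 = (205, -340, -1.4).
Solve a·Δx + b·Δy = Δh: det = 110·(-340) − 205·(-120) = -12800.
∂h/∂x = [(-0.6)·(-340) − (-1.4)·(-120)] / -12800 = -0.002813
∂h/∂y = [110·(-1.4) − 205·(-0.6)] / -12800 = +0.002422
|∇h| = √(-0.002813² + 0.002422²) = 0.003712

0.0037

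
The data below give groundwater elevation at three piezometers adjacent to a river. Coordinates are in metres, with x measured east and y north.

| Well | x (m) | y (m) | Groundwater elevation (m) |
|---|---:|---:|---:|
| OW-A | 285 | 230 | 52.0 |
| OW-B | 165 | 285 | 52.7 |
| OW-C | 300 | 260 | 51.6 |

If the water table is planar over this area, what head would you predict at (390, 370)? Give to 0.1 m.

49.8 m

Differences from OW-A: to OW-B (Δx, Δy, Δh) = (-120, 55, +0.7); to OW-C = (15, 30, -0.4).
Determinant of the coordinate differences = (-120)·30 − 15·55 = -4425.
∂h/∂x = [(+0.7)·30 − (-0.4)·55] / -4425 = -0.009718
∂h/∂y = [(-120)·(-0.4) − 15·(+0.7)] / -4425 = -0.008475
h(390, 370) = 52.0 + (-0.009718)·(105) + (-0.008475)·(140) = 52.0 -1.020 -1.186 = 49.793 m.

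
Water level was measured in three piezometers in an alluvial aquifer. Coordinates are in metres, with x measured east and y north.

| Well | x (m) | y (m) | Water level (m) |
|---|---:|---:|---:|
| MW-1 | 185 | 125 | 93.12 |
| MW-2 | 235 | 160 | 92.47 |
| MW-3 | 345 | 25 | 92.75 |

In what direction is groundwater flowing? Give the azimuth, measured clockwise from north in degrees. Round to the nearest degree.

042°

Taking MW-1 as reference: MW-2−MW-1 = (50, 35, -0.65); MW-3−MW-1 = (160, -100, -0.37).
Determinant of the coordinate differences = 50·(-100) − 160·35 = -10600.
∂h/∂x = [(-0.65)·(-100) − (-0.37)·35] / -10600 = -0.007354
∂h/∂y = [50·(-0.37) − 160·(-0.65)] / -10600 = -0.008066
Flow direction (−∇h) has components (+0.007354 E, +0.008066 N).
Azimuth = atan2(E, N) = atan2(+0.007354, +0.008066) = 42.4° ≈ 042°.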